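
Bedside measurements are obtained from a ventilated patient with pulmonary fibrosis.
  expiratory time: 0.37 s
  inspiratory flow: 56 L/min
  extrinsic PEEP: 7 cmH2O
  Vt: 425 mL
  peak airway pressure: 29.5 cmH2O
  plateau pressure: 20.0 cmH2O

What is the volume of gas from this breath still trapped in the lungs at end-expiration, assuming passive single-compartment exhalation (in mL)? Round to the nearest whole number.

140

Flow: 56 L/min ÷ 60 = 0.9333 L/s.
R = (PIP − Pplat)/V̇ = (29.5 − 20.0) / 0.9333 = 9.5/0.9333 = 10.179 cmH2O·s/L.
C = Vt/(Pplat − PEEP) = 425.0 / (20.0 − 7) = 425.0/13.0 = 32.692 mL/cmH2O.
τ = R × C = 10.179 × 0.03269 L/cmH2O = 0.3328 s.
Fraction remaining = e^(−Te/τ) = e^(−0.37/0.3328) = 0.329.
Trapped volume = 425.0 × 0.329 = 139.83 mL.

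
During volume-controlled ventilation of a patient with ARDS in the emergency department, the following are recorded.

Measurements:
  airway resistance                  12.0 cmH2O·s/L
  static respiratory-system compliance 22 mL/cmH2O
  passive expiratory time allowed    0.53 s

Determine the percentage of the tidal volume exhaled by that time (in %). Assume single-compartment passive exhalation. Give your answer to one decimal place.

τ = R × C = 12.0 × 22 mL/cmH2O = 12.0 × 0.022 L/cmH2O = 0.264 s.
Passive exhalation: V(t)/V₀ = e^(−t/τ) = e^(−0.53/0.264) = 0.1343.
Fraction exhaled = 1 − 0.1343 = 0.8657 → 86.57%.

86.6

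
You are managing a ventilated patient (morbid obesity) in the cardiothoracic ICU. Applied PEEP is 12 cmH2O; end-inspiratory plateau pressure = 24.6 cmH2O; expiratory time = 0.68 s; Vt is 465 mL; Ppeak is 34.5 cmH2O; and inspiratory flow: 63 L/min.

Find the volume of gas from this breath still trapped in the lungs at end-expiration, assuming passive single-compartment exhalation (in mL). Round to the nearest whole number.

Flow: 63 L/min ÷ 60 = 1.05 L/s.
R = (PIP − Pplat)/V̇ = (34.5 − 24.6) / 1.05 = 9.9/1.05 = 9.429 cmH2O·s/L.
C = Vt/(Pplat − PEEP) = 465.0 / (24.6 − 12) = 465.0/12.6 = 36.905 mL/cmH2O.
τ = R × C = 9.429 × 0.03691 L/cmH2O = 0.348 s.
Fraction remaining = e^(−Te/τ) = e^(−0.68/0.348) = 0.1417.
Trapped volume = 465.0 × 0.1417 = 65.891 mL.

66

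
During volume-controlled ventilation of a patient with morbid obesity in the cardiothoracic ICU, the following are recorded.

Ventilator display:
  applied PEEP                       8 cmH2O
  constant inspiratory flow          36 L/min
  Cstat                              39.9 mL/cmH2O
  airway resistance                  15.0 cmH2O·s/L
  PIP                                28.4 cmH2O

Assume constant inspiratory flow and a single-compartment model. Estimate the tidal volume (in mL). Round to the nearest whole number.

455

Flow: 36 L/min ÷ 60 = 0.6 L/s.
Equation of motion (constant flow): PIP = Vt/C + R·V̇ + PEEP.
Vt/C = PIP − R·V̇ − PEEP = 28.4 − 9.0 − 8 = 11.4 cmH2O.
Vt = C × 11.4 = 39.9 × 11.4 = 454.86 mL.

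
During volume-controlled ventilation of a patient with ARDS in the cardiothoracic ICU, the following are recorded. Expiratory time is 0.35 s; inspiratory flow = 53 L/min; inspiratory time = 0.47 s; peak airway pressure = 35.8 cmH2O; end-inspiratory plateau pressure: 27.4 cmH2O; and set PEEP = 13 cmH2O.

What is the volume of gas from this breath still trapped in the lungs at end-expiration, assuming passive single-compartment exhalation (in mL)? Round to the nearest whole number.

116

Flow: 53 L/min ÷ 60 = 0.8833 L/s.
Vt = flow × Ti = 0.8833 L/s × 0.47 s × 1000 mL/L = 415.15 mL.
R = (PIP − Pplat)/V̇ = (35.8 − 27.4) / 0.8833 = 8.4/0.8833 = 9.51 cmH2O·s/L.
C = Vt/(Pplat − PEEP) = 415.15 / (27.4 − 13) = 415.15/14.4 = 28.83 mL/cmH2O.
τ = R × C = 9.51 × 0.02883 L/cmH2O = 0.2742 s.
Fraction remaining = e^(−Te/τ) = e^(−0.35/0.2742) = 0.279.
Trapped volume = 415.15 × 0.279 = 115.83 mL.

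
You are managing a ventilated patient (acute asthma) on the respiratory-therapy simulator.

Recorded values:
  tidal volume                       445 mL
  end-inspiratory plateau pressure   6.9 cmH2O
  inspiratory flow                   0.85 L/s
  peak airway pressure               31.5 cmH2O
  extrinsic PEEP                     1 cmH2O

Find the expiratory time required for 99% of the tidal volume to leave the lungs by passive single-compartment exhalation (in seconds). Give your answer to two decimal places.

10.05

R = (PIP − Pplat)/V̇ = (31.5 − 6.9) / 0.85 = 24.6/0.85 = 28.941 cmH2O·s/L.
C = Vt/(Pplat − PEEP) = 445.0 / (6.9 − 1) = 445.0/5.9 = 75.424 mL/cmH2O.
τ = R × C = 28.941 × 0.07542 L/cmH2O = 2.183 s.
t = −τ·ln(1 − 0.99) = −2.183·ln(0.01) = 10.053 s.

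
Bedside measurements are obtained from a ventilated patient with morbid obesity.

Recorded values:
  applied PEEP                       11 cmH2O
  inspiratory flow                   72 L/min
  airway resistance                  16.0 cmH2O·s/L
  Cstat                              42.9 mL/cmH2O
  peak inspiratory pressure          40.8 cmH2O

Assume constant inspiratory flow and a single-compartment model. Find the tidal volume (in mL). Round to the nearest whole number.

455

Flow: 72 L/min ÷ 60 = 1.2 L/s.
Equation of motion (constant flow): PIP = Vt/C + R·V̇ + PEEP.
Vt/C = PIP − R·V̇ − PEEP = 40.8 − 19.2 − 11 = 10.6 cmH2O.
Vt = C × 10.6 = 42.9 × 10.6 = 454.74 mL.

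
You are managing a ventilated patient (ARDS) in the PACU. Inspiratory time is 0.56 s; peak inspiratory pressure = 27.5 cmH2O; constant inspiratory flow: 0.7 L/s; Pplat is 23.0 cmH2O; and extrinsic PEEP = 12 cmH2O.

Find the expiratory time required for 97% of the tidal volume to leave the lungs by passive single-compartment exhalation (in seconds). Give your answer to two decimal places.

Vt = flow × Ti = 0.7 L/s × 0.56 s × 1000 mL/L = 392.0 mL.
R = (PIP − Pplat)/V̇ = (27.5 − 23.0) / 0.7 = 4.5/0.7 = 6.429 cmH2O·s/L.
C = Vt/(Pplat − PEEP) = 392.0 / (23.0 − 12) = 392.0/11.0 = 35.636 mL/cmH2O.
τ = R × C = 6.429 × 0.03564 L/cmH2O = 0.2291 s.
t = −τ·ln(1 − 0.97) = −0.2291·ln(0.03) = 0.8034 s.

0.80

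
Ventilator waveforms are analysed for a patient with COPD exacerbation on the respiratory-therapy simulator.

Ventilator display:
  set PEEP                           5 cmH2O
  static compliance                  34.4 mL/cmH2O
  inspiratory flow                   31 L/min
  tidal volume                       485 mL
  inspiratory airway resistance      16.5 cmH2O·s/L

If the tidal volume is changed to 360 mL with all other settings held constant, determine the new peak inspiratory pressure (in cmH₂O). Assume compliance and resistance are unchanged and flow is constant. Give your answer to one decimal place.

24.0

Flow: 31 L/min ÷ 60 = 0.5167 L/s.
PIP = Vt/C + R·V̇ + PEEP (constant-flow equation of motion).
Only the elastic term changes: ΔPIP = ΔVt / C = (360 − 485) / 34.4 = -3.634 cmH2O.
Original PIP = 485/34.4 + 16.5×0.5167 + 5 = 27.624 cmH2O; new PIP = 27.624 + (-3.634) = 23.99 cmH2O.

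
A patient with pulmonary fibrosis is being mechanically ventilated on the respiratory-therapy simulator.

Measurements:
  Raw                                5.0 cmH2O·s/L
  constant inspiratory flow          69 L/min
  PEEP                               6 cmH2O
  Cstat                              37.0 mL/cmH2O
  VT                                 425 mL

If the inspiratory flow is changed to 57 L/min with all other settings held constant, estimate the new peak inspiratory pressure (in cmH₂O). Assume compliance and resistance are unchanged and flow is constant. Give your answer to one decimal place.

22.2

Flow: 69 L/min ÷ 60 = 1.15 L/s.
New flow: 57 L/min ÷ 60 = 0.95 L/s.
PIP = Vt/C + R·V̇ + PEEP (constant-flow equation of motion).
Only the resistive term changes: ΔPIP = R × ΔV̇ = 5.0 × (0.95 − 1.15) = 5.0 × -0.2 = -1.0 cmH2O.
Original PIP = 425/37.0 + 5.0×1.15 + 6 = 23.236 cmH2O; new PIP = 23.236 + (-1.0) = 22.236 cmH2O.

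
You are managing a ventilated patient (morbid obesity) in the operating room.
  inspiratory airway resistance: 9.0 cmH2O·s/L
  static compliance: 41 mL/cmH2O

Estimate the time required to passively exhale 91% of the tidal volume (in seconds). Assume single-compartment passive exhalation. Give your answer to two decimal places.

0.89

τ = R × C = 9.0 × 41 mL/cmH2O = 9.0 × 0.041 L/cmH2O = 0.369 s.
Exhaled fraction f = 1 − e^(−t/τ) → t = −τ·ln(1 − f) = −0.369·ln(0.09) = 0.8885 s.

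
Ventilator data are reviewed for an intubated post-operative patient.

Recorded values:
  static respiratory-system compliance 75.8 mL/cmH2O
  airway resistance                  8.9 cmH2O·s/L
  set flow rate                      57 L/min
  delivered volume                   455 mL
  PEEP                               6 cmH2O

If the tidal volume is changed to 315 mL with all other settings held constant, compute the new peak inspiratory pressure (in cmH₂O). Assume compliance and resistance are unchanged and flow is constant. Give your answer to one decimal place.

Flow: 57 L/min ÷ 60 = 0.95 L/s.
PIP = Vt/C + R·V̇ + PEEP (constant-flow equation of motion).
Only the elastic term changes: ΔPIP = ΔVt / C = (315 − 455) / 75.8 = -1.847 cmH2O.
Original PIP = 455/75.8 + 8.9×0.95 + 6 = 20.458 cmH2O; new PIP = 20.458 + (-1.847) = 18.611 cmH2O.

18.6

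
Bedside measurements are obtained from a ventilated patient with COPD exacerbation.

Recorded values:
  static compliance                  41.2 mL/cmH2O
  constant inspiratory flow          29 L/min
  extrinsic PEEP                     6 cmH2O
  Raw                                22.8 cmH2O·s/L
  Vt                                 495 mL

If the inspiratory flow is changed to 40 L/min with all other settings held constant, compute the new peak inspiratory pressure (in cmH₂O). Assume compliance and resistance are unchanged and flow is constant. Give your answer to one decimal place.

Flow: 29 L/min ÷ 60 = 0.4833 L/s.
New flow: 40 L/min ÷ 60 = 0.6667 L/s.
PIP = Vt/C + R·V̇ + PEEP (constant-flow equation of motion).
Only the resistive term changes: ΔPIP = R × ΔV̇ = 22.8 × (0.6667 − 0.4833) = 22.8 × 0.1834 = 4.182 cmH2O.
Original PIP = 495/41.2 + 22.8×0.4833 + 6 = 29.034 cmH2O; new PIP = 29.034 + (4.182) = 33.216 cmH2O.

33.2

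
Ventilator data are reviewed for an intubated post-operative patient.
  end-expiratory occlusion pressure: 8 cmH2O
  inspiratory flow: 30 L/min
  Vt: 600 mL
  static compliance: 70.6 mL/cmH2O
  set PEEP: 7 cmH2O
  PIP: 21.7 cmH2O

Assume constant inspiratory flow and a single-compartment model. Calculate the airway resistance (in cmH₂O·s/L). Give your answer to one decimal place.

10.4

Flow: 30 L/min ÷ 60 = 0.5 L/s.
Total PEEP = 8 cmH2O (set 7 + intrinsic 1); this is the baseline alveolar pressure.
Equation of motion (constant flow): PIP = Vt/C + R·V̇ + PEEP.
R·V̇ = PIP − Vt/C − PEEP = 21.7 − 600/70.6 − 8 = 21.7 − 8.499 − 8 = 5.201 cmH2O.
R = 5.201 / 0.5 = 10.402 cmH2O·s/L.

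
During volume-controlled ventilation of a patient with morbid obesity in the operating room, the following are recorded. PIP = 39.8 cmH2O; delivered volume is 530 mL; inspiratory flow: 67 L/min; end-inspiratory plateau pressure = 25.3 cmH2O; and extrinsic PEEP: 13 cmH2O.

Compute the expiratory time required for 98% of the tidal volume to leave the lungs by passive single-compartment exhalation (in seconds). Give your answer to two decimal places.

2.19

Flow: 67 L/min ÷ 60 = 1.1167 L/s.
R = (PIP − Pplat)/V̇ = (39.8 − 25.3) / 1.1167 = 14.5/1.1167 = 12.985 cmH2O·s/L.
C = Vt/(Pplat − PEEP) = 530.0 / (25.3 − 13) = 530.0/12.3 = 43.089 mL/cmH2O.
τ = R × C = 12.985 × 0.04309 L/cmH2O = 0.5595 s.
t = −τ·ln(1 − 0.98) = −0.5595·ln(0.02) = 2.189 s.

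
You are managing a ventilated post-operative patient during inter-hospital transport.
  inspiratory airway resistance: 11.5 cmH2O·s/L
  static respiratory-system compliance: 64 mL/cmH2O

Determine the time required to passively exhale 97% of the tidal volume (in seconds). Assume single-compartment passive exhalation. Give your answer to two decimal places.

τ = R × C = 11.5 × 64 mL/cmH2O = 11.5 × 0.064 L/cmH2O = 0.736 s.
Exhaled fraction f = 1 − e^(−t/τ) → t = −τ·ln(1 − f) = −0.736·ln(0.03) = 2.581 s.

2.58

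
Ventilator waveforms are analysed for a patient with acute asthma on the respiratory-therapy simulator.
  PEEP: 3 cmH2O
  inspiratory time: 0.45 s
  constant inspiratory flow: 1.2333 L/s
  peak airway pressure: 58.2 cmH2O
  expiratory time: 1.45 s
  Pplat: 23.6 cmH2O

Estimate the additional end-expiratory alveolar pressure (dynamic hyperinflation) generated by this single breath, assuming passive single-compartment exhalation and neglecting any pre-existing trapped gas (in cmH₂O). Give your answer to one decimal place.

3.0

Vt = flow × Ti = 1.2333 L/s × 0.45 s × 1000 mL/L = 554.99 mL.
R = (PIP − Pplat)/V̇ = (58.2 − 23.6) / 1.2333 = 34.6/1.2333 = 28.055 cmH2O·s/L.
C = Vt/(Pplat − PEEP) = 554.99 / (23.6 − 3) = 554.99/20.6 = 26.941 mL/cmH2O.
τ = R × C = 28.055 × 0.02694 L/cmH2O = 0.7558 s.
Fraction remaining = e^(−Te/τ) = e^(−1.45/0.7558) = 0.1468; trapped volume = 554.99 × 0.1468 = 81.473 mL.
Additional alveolar pressure from trapping ≈ V_trapped / C = 81.473 / 26.941 = 3.024 cmH2O.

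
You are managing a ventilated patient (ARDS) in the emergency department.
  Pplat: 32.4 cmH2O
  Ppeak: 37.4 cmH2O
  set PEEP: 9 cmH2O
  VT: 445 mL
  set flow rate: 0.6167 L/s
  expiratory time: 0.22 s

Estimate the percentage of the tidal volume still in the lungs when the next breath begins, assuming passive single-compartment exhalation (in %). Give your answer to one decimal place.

R = (PIP − Pplat)/V̇ = (37.4 − 32.4) / 0.6167 = 5.0/0.6167 = 8.108 cmH2O·s/L.
C = Vt/(Pplat − PEEP) = 445.0 / (32.4 − 9) = 445.0/23.4 = 19.017 mL/cmH2O.
τ = R × C = 8.108 × 0.01902 L/cmH2O = 0.1542 s.
Fraction remaining at end-expiration = e^(−Te/τ) = e^(−0.22/0.1542) = 0.2401 → 24.01%.

24.0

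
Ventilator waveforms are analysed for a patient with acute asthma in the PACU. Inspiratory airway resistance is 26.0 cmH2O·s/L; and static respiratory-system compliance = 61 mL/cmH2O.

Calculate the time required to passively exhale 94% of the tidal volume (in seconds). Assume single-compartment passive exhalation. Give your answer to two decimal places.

4.46

τ = R × C = 26.0 × 61 mL/cmH2O = 26.0 × 0.061 L/cmH2O = 1.586 s.
Exhaled fraction f = 1 − e^(−t/τ) → t = −τ·ln(1 − f) = −1.586·ln(0.06) = 4.462 s.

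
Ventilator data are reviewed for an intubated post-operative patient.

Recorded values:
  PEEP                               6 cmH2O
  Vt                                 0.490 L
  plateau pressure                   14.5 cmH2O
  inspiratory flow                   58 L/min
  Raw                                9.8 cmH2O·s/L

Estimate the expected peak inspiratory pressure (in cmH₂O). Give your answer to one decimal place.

24.0

Flow: 58 L/min ÷ 60 = 0.9667 L/s.
PIP = Pplat + Raw × flow = 14.5 + 9.8 × 0.9667 = 14.5 + 9.474 = 23.974 cmH2O.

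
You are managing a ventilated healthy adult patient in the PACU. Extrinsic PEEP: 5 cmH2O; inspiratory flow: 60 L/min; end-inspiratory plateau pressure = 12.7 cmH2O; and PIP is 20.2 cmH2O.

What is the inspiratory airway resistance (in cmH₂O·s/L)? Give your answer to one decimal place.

7.5

Flow: 60 L/min ÷ 60 = 1 L/s.
Raw = (PIP − Pplat) / flow = (20.2 − 12.7) / 1 = 7.5 / 1 = 7.5 cmH2O·s/L.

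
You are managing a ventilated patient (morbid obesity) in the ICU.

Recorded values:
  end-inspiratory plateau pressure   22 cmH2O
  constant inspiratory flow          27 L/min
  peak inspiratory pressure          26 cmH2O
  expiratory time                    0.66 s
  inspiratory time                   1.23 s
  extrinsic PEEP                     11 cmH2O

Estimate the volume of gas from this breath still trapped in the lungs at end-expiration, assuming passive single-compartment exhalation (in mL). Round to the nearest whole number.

Flow: 27 L/min ÷ 60 = 0.45 L/s.
Vt = flow × Ti = 0.45 L/s × 1.23 s × 1000 mL/L = 553.5 mL.
R = (PIP − Pplat)/V̇ = (26 − 22) / 0.45 = 4.0/0.45 = 8.889 cmH2O·s/L.
C = Vt/(Pplat − PEEP) = 553.5 / (22 − 11) = 553.5/11.0 = 50.318 mL/cmH2O.
τ = R × C = 8.889 × 0.05032 L/cmH2O = 0.4473 s.
Fraction remaining = e^(−Te/τ) = e^(−0.66/0.4473) = 0.2287.
Trapped volume = 553.5 × 0.2287 = 126.59 mL.

127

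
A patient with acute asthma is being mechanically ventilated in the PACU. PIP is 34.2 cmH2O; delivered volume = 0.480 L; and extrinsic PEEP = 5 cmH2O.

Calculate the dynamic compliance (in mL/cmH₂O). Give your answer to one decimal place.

16.4

Dynamic compliance = Vt / (PIP − PEEP) = 480 / (34.2 − 5) = 480 / 29.2 = 16.438 mL/cmH2O.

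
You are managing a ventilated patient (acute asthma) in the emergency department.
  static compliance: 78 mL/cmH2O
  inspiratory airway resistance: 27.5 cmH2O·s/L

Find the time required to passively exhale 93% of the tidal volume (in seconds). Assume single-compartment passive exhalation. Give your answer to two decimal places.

τ = R × C = 27.5 × 78 mL/cmH2O = 27.5 × 0.078 L/cmH2O = 2.145 s.
Exhaled fraction f = 1 − e^(−t/τ) → t = −τ·ln(1 − f) = −2.145·ln(0.07) = 5.704 s.

5.70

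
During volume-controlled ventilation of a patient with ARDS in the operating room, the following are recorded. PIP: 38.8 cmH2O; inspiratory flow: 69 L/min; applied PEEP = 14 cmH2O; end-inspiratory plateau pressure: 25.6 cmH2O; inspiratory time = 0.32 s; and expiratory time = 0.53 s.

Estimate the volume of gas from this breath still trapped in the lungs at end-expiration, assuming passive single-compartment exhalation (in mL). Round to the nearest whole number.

86

Flow: 69 L/min ÷ 60 = 1.15 L/s.
Vt = flow × Ti = 1.15 L/s × 0.32 s × 1000 mL/L = 368.0 mL.
R = (PIP − Pplat)/V̇ = (38.8 − 25.6) / 1.15 = 13.2/1.15 = 11.478 cmH2O·s/L.
C = Vt/(Pplat − PEEP) = 368.0 / (25.6 − 14) = 368.0/11.6 = 31.724 mL/cmH2O.
τ = R × C = 11.478 × 0.03172 L/cmH2O = 0.3641 s.
Fraction remaining = e^(−Te/τ) = e^(−0.53/0.3641) = 0.2333.
Trapped volume = 368.0 × 0.2333 = 85.854 mL.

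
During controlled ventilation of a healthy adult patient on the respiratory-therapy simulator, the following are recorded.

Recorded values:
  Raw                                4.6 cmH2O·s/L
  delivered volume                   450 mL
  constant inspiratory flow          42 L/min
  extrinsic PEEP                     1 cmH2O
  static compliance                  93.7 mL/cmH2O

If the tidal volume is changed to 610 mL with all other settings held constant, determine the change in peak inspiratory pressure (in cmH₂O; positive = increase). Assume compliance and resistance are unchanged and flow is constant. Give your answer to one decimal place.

PIP = Vt/C + R·V̇ + PEEP (constant-flow equation of motion).
Only the elastic term changes: ΔPIP = ΔVt / C = (610 − 450) / 93.7 = 1.708 cmH2O.

1.7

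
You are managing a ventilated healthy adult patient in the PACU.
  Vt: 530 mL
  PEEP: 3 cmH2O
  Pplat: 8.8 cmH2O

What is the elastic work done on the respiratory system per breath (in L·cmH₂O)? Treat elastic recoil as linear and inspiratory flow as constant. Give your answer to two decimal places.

1.54

Elastic work ≈ ½ × (Pplat − PEEP) × Vt = 0.5 × (8.8 − 3) × 0.530 L = 0.5 × 5.8 × 0.530 = 1.537 L·cmH2O.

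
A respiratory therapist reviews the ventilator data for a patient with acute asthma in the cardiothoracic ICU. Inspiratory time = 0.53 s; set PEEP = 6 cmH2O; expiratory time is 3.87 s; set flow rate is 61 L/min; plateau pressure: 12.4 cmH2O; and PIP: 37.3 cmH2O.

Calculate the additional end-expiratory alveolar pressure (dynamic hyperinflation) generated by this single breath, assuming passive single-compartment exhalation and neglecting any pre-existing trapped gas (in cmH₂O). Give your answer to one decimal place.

Flow: 61 L/min ÷ 60 = 1.0167 L/s.
Vt = flow × Ti = 1.0167 L/s × 0.53 s × 1000 mL/L = 538.85 mL.
R = (PIP − Pplat)/V̇ = (37.3 − 12.4) / 1.0167 = 24.9/1.0167 = 24.491 cmH2O·s/L.
C = Vt/(Pplat − PEEP) = 538.85 / (12.4 − 6) = 538.85/6.4 = 84.195 mL/cmH2O.
τ = R × C = 24.491 × 0.0842 L/cmH2O = 2.062 s.
Fraction remaining = e^(−Te/τ) = e^(−3.87/2.062) = 0.1531; trapped volume = 538.85 × 0.1531 = 82.498 mL.
Additional alveolar pressure from trapping ≈ V_trapped / C = 82.498 / 84.195 = 0.9798 cmH2O.

1.0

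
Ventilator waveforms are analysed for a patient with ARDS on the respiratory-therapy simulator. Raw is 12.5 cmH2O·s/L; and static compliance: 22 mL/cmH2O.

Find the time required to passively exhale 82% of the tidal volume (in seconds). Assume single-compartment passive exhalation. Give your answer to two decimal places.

τ = R × C = 12.5 × 22 mL/cmH2O = 12.5 × 0.022 L/cmH2O = 0.275 s.
Exhaled fraction f = 1 − e^(−t/τ) → t = −τ·ln(1 − f) = −0.275·ln(0.18) = 0.4716 s.

0.47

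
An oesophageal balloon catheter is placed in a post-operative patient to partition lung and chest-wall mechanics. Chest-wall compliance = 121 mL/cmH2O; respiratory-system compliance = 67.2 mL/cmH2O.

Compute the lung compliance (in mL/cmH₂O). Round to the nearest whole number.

1/CL = 1/Crs − 1/Ccw.
1/CL = 1/67.2 − 1/121 = 0.006616.
CL = 151.15 mL/cmH2O.

151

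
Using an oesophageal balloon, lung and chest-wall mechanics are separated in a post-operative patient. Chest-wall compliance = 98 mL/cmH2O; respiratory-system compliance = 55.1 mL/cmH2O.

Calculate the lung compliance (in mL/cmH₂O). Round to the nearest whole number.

1/CL = 1/Crs − 1/Ccw.
1/CL = 1/55.1 − 1/98 = 0.007945.
CL = 125.87 mL/cmH2O.

126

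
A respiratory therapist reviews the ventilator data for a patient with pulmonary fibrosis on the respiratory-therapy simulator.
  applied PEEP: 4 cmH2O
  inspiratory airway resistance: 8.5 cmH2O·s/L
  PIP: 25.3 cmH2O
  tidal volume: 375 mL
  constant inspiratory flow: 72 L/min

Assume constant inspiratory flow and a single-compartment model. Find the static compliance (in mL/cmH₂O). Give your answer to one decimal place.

33.8

Flow: 72 L/min ÷ 60 = 1.2 L/s.
Equation of motion (constant flow): PIP = Vt/C + R·V̇ + PEEP.
Vt/C = PIP − R·V̇ − PEEP = 25.3 − 8.5×1.2 − 4 = 25.3 − 10.2 − 4 = 11.1 cmH2O.
C = Vt / 11.1 = 375 / 11.1 = 33.784 mL/cmH2O.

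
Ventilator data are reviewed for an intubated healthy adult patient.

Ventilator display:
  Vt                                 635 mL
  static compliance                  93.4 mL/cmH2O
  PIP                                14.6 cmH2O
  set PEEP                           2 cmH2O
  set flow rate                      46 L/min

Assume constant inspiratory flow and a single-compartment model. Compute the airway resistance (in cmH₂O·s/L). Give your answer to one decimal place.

Flow: 46 L/min ÷ 60 = 0.7667 L/s.
Equation of motion (constant flow): PIP = Vt/C + R·V̇ + PEEP.
R·V̇ = PIP − Vt/C − PEEP = 14.6 − 635/93.4 − 2 = 14.6 − 6.799 − 2 = 5.801 cmH2O.
R = 5.801 / 0.7667 = 7.566 cmH2O·s/L.

7.6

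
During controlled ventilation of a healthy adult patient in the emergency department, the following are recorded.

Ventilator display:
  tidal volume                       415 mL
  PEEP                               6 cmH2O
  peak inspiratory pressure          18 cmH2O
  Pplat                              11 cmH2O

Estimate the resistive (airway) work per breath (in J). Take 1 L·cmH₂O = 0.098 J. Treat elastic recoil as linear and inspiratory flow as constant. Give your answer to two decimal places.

With constant inspiratory flow the resistive pressure is constant at PIP − Pplat = 18 − 11 = 7.0 cmH2O, so resistive work = 7.0 × 0.415 = 2.905 L·cmH2O.
× 0.098 J/(L·cmH2O) → 0.2847 J.

0.28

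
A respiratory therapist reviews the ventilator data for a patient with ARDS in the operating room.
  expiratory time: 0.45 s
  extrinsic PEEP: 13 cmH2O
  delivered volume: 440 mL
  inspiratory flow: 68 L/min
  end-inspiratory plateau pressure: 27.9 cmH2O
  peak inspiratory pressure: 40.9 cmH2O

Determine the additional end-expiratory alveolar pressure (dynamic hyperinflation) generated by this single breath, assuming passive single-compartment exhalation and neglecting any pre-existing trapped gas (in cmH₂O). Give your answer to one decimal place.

Flow: 68 L/min ÷ 60 = 1.1333 L/s.
R = (PIP − Pplat)/V̇ = (40.9 − 27.9) / 1.1333 = 13.0/1.1333 = 11.471 cmH2O·s/L.
C = Vt/(Pplat − PEEP) = 440.0 / (27.9 − 13) = 440.0/14.9 = 29.53 mL/cmH2O.
τ = R × C = 11.471 × 0.02953 L/cmH2O = 0.3387 s.
Fraction remaining = e^(−Te/τ) = e^(−0.45/0.3387) = 0.2648; trapped volume = 440.0 × 0.2648 = 116.51 mL.
Additional alveolar pressure from trapping ≈ V_trapped / C = 116.51 / 29.53 = 3.945 cmH2O.

3.9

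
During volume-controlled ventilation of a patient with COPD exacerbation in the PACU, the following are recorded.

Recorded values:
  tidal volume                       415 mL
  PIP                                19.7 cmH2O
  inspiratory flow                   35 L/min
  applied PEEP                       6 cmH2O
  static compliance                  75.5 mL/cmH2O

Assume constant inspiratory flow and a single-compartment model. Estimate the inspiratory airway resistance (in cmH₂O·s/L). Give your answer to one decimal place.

Flow: 35 L/min ÷ 60 = 0.5833 L/s.
Equation of motion (constant flow): PIP = Vt/C + R·V̇ + PEEP.
R·V̇ = PIP − Vt/C − PEEP = 19.7 − 415/75.5 − 6 = 19.7 − 5.497 − 6 = 8.203 cmH2O.
R = 8.203 / 0.5833 = 14.063 cmH2O·s/L.

14.1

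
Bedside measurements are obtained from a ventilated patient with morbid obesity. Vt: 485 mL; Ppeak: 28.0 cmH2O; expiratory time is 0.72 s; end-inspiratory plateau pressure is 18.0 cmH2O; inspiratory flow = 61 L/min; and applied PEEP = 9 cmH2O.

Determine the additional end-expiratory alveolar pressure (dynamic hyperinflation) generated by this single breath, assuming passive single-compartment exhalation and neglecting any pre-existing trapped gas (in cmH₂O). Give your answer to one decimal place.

Flow: 61 L/min ÷ 60 = 1.0167 L/s.
R = (PIP − Pplat)/V̇ = (28.0 − 18.0) / 1.0167 = 10.0/1.0167 = 9.836 cmH2O·s/L.
C = Vt/(Pplat − PEEP) = 485.0 / (18.0 − 9) = 485.0/9.0 = 53.889 mL/cmH2O.
τ = R × C = 9.836 × 0.05389 L/cmH2O = 0.5301 s.
Fraction remaining = e^(−Te/τ) = e^(−0.72/0.5301) = 0.2571; trapped volume = 485.0 × 0.2571 = 124.69 mL.
Additional alveolar pressure from trapping ≈ V_trapped / C = 124.69 / 53.889 = 2.314 cmH2O.

2.3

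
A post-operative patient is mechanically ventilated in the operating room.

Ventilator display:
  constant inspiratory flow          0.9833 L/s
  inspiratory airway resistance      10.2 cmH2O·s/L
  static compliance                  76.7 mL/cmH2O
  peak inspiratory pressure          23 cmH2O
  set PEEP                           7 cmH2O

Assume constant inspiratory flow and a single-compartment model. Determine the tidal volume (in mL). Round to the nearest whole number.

458

Equation of motion (constant flow): PIP = Vt/C + R·V̇ + PEEP.
Vt/C = PIP − R·V̇ − PEEP = 23 − 10.03 − 7 = 5.97 cmH2O.
Vt = C × 5.97 = 76.7 × 5.97 = 457.9 mL.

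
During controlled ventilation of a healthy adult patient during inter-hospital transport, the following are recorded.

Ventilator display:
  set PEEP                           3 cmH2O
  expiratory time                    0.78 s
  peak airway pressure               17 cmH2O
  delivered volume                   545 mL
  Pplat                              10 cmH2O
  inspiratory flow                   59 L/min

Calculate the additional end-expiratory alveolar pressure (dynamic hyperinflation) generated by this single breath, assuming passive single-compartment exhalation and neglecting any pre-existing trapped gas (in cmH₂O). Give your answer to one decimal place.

1.7

Flow: 59 L/min ÷ 60 = 0.9833 L/s.
R = (PIP − Pplat)/V̇ = (17 − 10) / 0.9833 = 7.0/0.9833 = 7.119 cmH2O·s/L.
C = Vt/(Pplat − PEEP) = 545.0 / (10 − 3) = 545.0/7.0 = 77.857 mL/cmH2O.
τ = R × C = 7.119 × 0.07786 L/cmH2O = 0.5543 s.
Fraction remaining = e^(−Te/τ) = e^(−0.78/0.5543) = 0.2448; trapped volume = 545.0 × 0.2448 = 133.42 mL.
Additional alveolar pressure from trapping ≈ V_trapped / C = 133.42 / 77.857 = 1.714 cmH2O.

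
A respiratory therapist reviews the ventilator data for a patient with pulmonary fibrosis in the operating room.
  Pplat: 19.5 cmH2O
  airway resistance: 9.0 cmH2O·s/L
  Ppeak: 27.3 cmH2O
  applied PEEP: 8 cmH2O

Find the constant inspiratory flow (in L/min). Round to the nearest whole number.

flow = (PIP − Pplat) / Raw = (27.3 − 19.5) / 9.0 = 0.8667 L/s × 60 = 52.002 L/min.

52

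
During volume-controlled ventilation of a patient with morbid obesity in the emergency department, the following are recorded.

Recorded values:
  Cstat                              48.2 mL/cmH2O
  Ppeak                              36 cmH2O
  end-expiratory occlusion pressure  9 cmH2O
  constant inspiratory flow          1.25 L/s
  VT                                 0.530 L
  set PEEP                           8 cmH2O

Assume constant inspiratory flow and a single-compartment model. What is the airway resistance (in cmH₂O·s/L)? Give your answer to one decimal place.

12.8

Total PEEP = 9 cmH2O (set 8 + intrinsic 1); this is the baseline alveolar pressure.
Equation of motion (constant flow): PIP = Vt/C + R·V̇ + PEEP.
R·V̇ = PIP − Vt/C − PEEP = 36 − 530/48.2 − 9 = 36 − 10.996 − 9 = 16.004 cmH2O.
R = 16.004 / 1.25 = 12.803 cmH2O·s/L.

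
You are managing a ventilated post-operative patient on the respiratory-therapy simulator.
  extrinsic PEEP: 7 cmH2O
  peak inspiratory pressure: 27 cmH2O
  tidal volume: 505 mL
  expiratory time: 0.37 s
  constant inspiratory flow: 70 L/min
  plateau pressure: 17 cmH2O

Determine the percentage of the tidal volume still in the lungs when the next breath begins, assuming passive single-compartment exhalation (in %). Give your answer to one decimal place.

42.5

Flow: 70 L/min ÷ 60 = 1.1667 L/s.
R = (PIP − Pplat)/V̇ = (27 − 17) / 1.1667 = 10.0/1.1667 = 8.571 cmH2O·s/L.
C = Vt/(Pplat − PEEP) = 505.0 / (17 − 7) = 505.0/10.0 = 50.5 mL/cmH2O.
τ = R × C = 8.571 × 0.0505 L/cmH2O = 0.4328 s.
Fraction remaining at end-expiration = e^(−Te/τ) = e^(−0.37/0.4328) = 0.4253 → 42.53%.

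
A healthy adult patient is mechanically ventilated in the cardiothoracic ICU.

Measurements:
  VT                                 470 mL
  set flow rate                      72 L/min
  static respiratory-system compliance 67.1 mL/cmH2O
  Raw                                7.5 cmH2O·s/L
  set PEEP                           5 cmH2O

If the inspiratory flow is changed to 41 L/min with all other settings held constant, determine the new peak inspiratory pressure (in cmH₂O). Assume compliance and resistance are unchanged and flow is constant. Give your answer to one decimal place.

17.1

Flow: 72 L/min ÷ 60 = 1.2 L/s.
New flow: 41 L/min ÷ 60 = 0.6833 L/s.
PIP = Vt/C + R·V̇ + PEEP (constant-flow equation of motion).
Only the resistive term changes: ΔPIP = R × ΔV̇ = 7.5 × (0.6833 − 1.2) = 7.5 × -0.5167 = -3.875 cmH2O.
Original PIP = 470/67.1 + 7.5×1.2 + 5 = 21.004 cmH2O; new PIP = 21.004 + (-3.875) = 17.129 cmH2O.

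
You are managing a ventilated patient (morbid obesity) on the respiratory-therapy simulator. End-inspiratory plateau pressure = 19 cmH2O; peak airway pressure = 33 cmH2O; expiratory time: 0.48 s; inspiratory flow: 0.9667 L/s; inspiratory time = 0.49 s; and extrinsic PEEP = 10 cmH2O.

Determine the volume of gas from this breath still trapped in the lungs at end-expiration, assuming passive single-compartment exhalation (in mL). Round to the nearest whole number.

252

Vt = flow × Ti = 0.9667 L/s × 0.49 s × 1000 mL/L = 473.68 mL.
R = (PIP − Pplat)/V̇ = (33 − 19) / 0.9667 = 14.0/0.9667 = 14.482 cmH2O·s/L.
C = Vt/(Pplat − PEEP) = 473.68 / (19 − 10) = 473.68/9.0 = 52.631 mL/cmH2O.
τ = R × C = 14.482 × 0.05263 L/cmH2O = 0.7622 s.
Fraction remaining = e^(−Te/τ) = e^(−0.48/0.7622) = 0.5327.
Trapped volume = 473.68 × 0.5327 = 252.33 mL.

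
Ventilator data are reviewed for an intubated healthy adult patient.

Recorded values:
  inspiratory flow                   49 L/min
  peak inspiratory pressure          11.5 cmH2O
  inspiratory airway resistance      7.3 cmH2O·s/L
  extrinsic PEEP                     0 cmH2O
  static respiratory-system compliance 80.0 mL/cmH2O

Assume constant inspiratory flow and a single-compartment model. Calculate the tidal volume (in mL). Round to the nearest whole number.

443

Flow: 49 L/min ÷ 60 = 0.8167 L/s.
Equation of motion (constant flow): PIP = Vt/C + R·V̇ + PEEP.
Vt/C = PIP − R·V̇ − PEEP = 11.5 − 5.962 − 0 = 5.538 cmH2O.
Vt = C × 5.538 = 80.0 × 5.538 = 443.04 mL.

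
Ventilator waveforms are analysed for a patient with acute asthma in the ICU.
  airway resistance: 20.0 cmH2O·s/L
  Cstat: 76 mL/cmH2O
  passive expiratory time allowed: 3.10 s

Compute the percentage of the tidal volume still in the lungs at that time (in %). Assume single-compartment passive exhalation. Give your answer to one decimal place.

13.0

τ = R × C = 20.0 × 76 mL/cmH2O = 20.0 × 0.076 L/cmH2O = 1.52 s.
Passive exhalation: V(t)/V₀ = e^(−t/τ) = e^(−3.10/1.52) = 0.1301.
Fraction remaining = 0.1301 → 13.01%.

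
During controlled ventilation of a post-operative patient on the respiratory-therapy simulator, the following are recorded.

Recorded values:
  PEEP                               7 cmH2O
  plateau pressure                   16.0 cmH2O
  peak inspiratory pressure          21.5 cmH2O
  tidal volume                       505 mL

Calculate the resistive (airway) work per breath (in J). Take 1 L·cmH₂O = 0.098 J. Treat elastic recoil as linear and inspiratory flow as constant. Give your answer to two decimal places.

With constant inspiratory flow the resistive pressure is constant at PIP − Pplat = 21.5 − 16.0 = 5.5 cmH2O, so resistive work = 5.5 × 0.505 = 2.778 L·cmH2O.
× 0.098 J/(L·cmH2O) → 0.2722 J.

0.27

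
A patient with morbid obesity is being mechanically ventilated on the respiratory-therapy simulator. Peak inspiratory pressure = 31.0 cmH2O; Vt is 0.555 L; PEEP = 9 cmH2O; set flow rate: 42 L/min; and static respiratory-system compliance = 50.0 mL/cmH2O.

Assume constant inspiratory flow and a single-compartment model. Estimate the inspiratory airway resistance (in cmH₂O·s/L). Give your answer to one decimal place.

Flow: 42 L/min ÷ 60 = 0.7 L/s.
Equation of motion (constant flow): PIP = Vt/C + R·V̇ + PEEP.
R·V̇ = PIP − Vt/C − PEEP = 31.0 − 555/50.0 − 9 = 31.0 − 11.1 − 9 = 10.9 cmH2O.
R = 10.9 / 0.7 = 15.571 cmH2O·s/L.

15.6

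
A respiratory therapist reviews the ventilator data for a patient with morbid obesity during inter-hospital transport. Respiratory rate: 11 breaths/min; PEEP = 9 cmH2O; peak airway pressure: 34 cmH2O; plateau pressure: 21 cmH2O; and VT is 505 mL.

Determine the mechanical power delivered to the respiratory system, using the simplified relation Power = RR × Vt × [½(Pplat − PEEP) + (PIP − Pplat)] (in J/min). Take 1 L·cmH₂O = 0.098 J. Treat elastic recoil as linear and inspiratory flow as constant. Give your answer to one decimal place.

10.3

Per-breath work = Vt × [½(Pplat−PEEP) + (PIP−Pplat)] = 0.505 × [0.5×12.0 + 13.0] = 0.505 × 19.0 = 9.595 L·cmH2O.
Power = 11 × 9.595 = 105.55 L·cmH2O/min.
× 0.098 J/(L·cmH2O) → 10.344 J/min.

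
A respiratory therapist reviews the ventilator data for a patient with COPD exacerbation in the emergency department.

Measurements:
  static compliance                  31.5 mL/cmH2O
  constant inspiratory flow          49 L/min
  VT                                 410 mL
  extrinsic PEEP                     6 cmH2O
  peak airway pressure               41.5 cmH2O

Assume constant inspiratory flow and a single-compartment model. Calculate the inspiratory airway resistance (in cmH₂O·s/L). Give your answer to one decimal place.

Flow: 49 L/min ÷ 60 = 0.8167 L/s.
Equation of motion (constant flow): PIP = Vt/C + R·V̇ + PEEP.
R·V̇ = PIP − Vt/C − PEEP = 41.5 − 410/31.5 − 6 = 41.5 − 13.016 − 6 = 22.484 cmH2O.
R = 22.484 / 0.8167 = 27.53 cmH2O·s/L.

27.5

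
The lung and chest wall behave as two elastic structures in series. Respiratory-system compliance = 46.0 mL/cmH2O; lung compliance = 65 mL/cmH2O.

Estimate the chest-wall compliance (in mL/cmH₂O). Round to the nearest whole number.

157

1/Ccw = 1/Crs − 1/CL.
1/Ccw = 1/46.0 − 1/65 = 0.006355.
Ccw = 157.36 mL/cmH2O.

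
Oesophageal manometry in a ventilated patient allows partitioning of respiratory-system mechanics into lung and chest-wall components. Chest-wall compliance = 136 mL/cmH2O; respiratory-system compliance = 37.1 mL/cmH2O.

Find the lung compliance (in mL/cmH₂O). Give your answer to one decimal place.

1/CL = 1/Crs − 1/Ccw.
1/CL = 1/37.1 − 1/136 = 0.0196.
CL = 51.02 mL/cmH2O.

51.0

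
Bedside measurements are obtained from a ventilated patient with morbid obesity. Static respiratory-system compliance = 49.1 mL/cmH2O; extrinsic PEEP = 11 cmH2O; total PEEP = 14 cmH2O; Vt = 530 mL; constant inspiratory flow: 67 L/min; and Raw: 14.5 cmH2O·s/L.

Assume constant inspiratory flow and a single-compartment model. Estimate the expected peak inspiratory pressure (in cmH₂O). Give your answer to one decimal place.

41.0

Flow: 67 L/min ÷ 60 = 1.1167 L/s.
Total PEEP = 14 cmH2O (set 11 + intrinsic 3); this is the baseline alveolar pressure.
Equation of motion (constant flow): PIP = Vt/C + R·V̇ + PEEP.
PIP = 530/49.1 + 14.5×1.1167 + 14 = 10.794 + 16.192 + 14 = 40.986 cmH2O.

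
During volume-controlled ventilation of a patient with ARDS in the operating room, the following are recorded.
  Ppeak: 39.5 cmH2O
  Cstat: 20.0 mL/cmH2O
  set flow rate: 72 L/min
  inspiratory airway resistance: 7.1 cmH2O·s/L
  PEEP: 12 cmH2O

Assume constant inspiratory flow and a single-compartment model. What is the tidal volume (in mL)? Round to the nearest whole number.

380

Flow: 72 L/min ÷ 60 = 1.2 L/s.
Equation of motion (constant flow): PIP = Vt/C + R·V̇ + PEEP.
Vt/C = PIP − R·V̇ − PEEP = 39.5 − 8.52 − 12 = 18.98 cmH2O.
Vt = C × 18.98 = 20.0 × 18.98 = 379.6 mL.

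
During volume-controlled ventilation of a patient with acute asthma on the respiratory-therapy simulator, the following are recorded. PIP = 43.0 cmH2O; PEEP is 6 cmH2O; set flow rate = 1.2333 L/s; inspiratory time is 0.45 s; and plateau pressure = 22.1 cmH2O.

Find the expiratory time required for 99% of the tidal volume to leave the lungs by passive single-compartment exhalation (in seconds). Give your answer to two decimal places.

2.69

Vt = flow × Ti = 1.2333 L/s × 0.45 s × 1000 mL/L = 554.99 mL.
R = (PIP − Pplat)/V̇ = (43.0 − 22.1) / 1.2333 = 20.9/1.2333 = 16.946 cmH2O·s/L.
C = Vt/(Pplat − PEEP) = 554.99 / (22.1 − 6) = 554.99/16.1 = 34.471 mL/cmH2O.
τ = R × C = 16.946 × 0.03447 L/cmH2O = 0.5841 s.
t = −τ·ln(1 − 0.99) = −0.5841·ln(0.01) = 2.69 s.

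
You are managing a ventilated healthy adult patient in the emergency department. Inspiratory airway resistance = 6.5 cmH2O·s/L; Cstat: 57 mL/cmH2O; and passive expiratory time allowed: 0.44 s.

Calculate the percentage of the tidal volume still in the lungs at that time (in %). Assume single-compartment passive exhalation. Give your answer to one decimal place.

τ = R × C = 6.5 × 57 mL/cmH2O = 6.5 × 0.057 L/cmH2O = 0.3705 s.
Passive exhalation: V(t)/V₀ = e^(−t/τ) = e^(−0.44/0.3705) = 0.305.
Fraction remaining = 0.305 → 30.5%.

30.5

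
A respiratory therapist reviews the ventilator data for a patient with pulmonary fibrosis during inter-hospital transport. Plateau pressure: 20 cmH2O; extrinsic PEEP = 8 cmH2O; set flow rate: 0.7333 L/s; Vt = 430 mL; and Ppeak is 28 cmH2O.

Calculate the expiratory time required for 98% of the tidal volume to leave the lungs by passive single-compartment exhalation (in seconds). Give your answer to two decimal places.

1.53

R = (PIP − Pplat)/V̇ = (28 − 20) / 0.7333 = 8.0/0.7333 = 10.91 cmH2O·s/L.
C = Vt/(Pplat − PEEP) = 430.0 / (20 − 8) = 430.0/12.0 = 35.833 mL/cmH2O.
τ = R × C = 10.91 × 0.03583 L/cmH2O = 0.3909 s.
t = −τ·ln(1 − 0.98) = −0.3909·ln(0.02) = 1.529 s.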